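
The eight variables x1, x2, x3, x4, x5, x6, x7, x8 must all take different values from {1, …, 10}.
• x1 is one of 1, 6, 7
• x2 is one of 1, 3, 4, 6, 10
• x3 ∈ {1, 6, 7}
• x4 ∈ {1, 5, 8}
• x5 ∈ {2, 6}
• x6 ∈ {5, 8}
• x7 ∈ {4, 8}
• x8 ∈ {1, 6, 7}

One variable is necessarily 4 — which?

x7

x1, x3, x8 share exactly the 3 values {1, 6, 7}; by pigeonhole those values go to them, so strike 1, 6, 7 from x2, x4, x5.
x5's domain is down to {2}, so x5 = 2.
The 2 variables x4 and x6 are confined to {5, 8}, which locks those values in; drop them from x7.
So 4 goes to x7.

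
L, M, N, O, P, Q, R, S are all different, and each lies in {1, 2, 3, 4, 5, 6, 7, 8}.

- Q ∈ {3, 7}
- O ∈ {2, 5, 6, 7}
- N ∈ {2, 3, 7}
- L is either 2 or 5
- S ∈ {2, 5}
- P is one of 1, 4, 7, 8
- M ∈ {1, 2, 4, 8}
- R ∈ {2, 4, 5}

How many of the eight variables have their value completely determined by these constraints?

2

Among the 8 variables, 6 fits only O (and all 8 values in {1, 2, 3, 4, 5, 6, 7, 8} must be used), so O = 6.
L and S share exactly the 2 values {2, 5}; by pigeonhole those values go to them, so strike 2, 5 from M, N, R.
R has just one choice, so R = 4. Eliminate 4 elsewhere: M, P.
N and Q between them cover only {3, 7} — a naked pair. Remove those values from P.
Determined: O=6, R=4. The other variables each still have more than one consistent value. That makes 2.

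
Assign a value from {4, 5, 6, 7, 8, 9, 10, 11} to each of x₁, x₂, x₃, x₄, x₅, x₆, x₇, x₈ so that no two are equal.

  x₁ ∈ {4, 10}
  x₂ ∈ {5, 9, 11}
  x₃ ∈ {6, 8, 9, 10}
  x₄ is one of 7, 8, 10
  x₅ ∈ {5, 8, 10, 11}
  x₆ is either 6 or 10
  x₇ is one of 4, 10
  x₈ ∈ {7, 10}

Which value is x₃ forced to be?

x₁ and x₇ share exactly the 2 values {4, 10}; by pigeonhole those values go to them, so strike 4, 10 from x₃, x₄, x₅, x₆, x₈.
x₆ has just one choice, so x₆ = 6. So x₃ can't be 6.
x₈ has just one choice, so x₈ = 7. Remove 7 from x₄.
x₄ must be 8 (only option left). Strike 8 from x₃, x₅.
So x₃ = 9.

9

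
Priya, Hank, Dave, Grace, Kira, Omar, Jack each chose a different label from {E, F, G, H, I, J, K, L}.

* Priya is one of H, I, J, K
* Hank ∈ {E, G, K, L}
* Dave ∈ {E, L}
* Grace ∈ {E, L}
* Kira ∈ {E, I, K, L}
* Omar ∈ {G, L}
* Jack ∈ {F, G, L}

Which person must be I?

Kira

Dave and Grace share exactly the 2 values {E, L}; by pigeonhole those values go to them, so strike E, L from Hank, Kira, Omar, Jack.
Omar must be G (only option left). So Hank, Jack can't be G.
That leaves Jack = F.
Hank has just one choice, so Hank = K. Remove K from Priya, Kira.
So I goes to Kira.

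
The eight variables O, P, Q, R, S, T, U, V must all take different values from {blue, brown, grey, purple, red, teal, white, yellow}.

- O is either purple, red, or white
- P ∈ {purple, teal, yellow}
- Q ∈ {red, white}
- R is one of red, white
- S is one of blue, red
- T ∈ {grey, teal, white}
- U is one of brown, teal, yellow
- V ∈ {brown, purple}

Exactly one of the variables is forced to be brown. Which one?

Among the 8 variables, blue fits only S (and all 8 values in {blue, brown, grey, purple, red, teal, white, yellow} must be used), so S = blue.
The 7 still-open variables together cover exactly {brown, grey, purple, red, teal, white, yellow} — 7 values for 7 variables — and grey appears only in T's list, so T = grey.
Q and R share exactly the 2 values {red, white}; by pigeonhole those values go to them, so strike red, white from O.
O has just one choice, so O = purple. Eliminate purple elsewhere: P, V.
So brown goes to V.

V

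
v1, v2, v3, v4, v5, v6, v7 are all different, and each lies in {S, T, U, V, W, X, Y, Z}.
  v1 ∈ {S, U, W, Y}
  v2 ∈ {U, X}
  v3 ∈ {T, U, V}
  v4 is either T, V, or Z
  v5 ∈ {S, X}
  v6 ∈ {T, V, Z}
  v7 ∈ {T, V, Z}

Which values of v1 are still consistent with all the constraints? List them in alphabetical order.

v4, v6, v7 between them cover only {T, V, Z} — a naked triple. Remove those values from v3.
v3 must be U (only option left). So v1, v2 can't be U.
v2 must be X (only option left). So v5 can't be X.
That leaves v5 = S. Remove S from v1.
No further eliminations apply; v1 can still be any of W, Y.

W, Y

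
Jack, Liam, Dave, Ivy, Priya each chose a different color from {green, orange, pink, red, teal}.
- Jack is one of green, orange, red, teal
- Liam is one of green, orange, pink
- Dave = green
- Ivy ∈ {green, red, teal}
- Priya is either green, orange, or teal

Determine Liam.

Dave has just one choice, so Dave = green. Remove green from Jack, Liam, Ivy, Priya.
The 4 still-open variables draw from only 4 values {orange, pink, red, teal}, so each is used; only Liam can be pink, hence Liam = pink.

pink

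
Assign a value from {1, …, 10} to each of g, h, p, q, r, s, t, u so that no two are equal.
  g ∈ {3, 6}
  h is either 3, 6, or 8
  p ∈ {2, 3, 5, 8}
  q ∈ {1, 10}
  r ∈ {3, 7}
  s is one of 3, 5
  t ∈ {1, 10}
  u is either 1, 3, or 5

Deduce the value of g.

6

The 8 variables together cover exactly {1, 2, 3, 5, 6, 7, 8, 10} — 8 values for 8 variables — and 2 appears only in p's list, so p = 2.
The 7 still-open variables draw from only 7 values {1, 3, 5, 6, 7, 8, 10}, so each is used; only r can be 7, hence r = 7.
Among the 6 still-open variables, 8 fits only h (and all 6 values in {1, 3, 5, 6, 8, 10} must be used), so h = 8.
Among the 5 still-open variables, 6 fits only g (and all 5 values in {1, 3, 5, 6, 10} must be used), so g = 6.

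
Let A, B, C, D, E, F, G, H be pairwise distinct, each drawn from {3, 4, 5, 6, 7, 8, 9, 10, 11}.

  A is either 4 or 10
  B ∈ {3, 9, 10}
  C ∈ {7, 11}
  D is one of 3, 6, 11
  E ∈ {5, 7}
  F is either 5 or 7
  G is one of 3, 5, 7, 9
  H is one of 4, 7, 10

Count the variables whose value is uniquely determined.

2

The 8 variables together cover exactly {3, 4, 5, 6, 7, 9, 10, 11} — 8 values for 8 variables — and 6 appears only in D's list, so D = 6.
Among the 7 still-open variables, 11 fits only C (and all 7 values in {3, 4, 5, 7, 9, 10, 11} must be used), so C = 11.
The 2 variables E and F are confined to {5, 7}, which locks those values in; drop them from G, H.
The 2 variables A and H are confined to {4, 10}, which locks those values in; drop them from B.
Determined: C=11, D=6. The other variables each still have more than one consistent value. That makes 2.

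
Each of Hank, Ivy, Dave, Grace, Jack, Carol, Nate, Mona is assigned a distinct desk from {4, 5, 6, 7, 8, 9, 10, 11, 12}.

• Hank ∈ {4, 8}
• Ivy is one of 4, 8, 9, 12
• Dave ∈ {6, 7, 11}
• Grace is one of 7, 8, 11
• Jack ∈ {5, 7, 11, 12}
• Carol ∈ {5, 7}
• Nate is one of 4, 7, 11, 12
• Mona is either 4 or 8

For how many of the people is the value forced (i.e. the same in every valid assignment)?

2

The 8 variables draw from only 8 values {4, 5, 6, 7, 8, 9, 11, 12}, so each is used; only Dave can be 6, hence Dave = 6.
Among the 7 still-open variables, 9 fits only Ivy (and all 7 values in {4, 5, 7, 8, 9, 11, 12} must be used), so Ivy = 9.
The 2 variables Hank and Mona are confined to {4, 8}, which locks those values in; drop them from Grace, Nate.
Determined: Ivy=9, Dave=6. The other people each still have more than one consistent value. That makes 2.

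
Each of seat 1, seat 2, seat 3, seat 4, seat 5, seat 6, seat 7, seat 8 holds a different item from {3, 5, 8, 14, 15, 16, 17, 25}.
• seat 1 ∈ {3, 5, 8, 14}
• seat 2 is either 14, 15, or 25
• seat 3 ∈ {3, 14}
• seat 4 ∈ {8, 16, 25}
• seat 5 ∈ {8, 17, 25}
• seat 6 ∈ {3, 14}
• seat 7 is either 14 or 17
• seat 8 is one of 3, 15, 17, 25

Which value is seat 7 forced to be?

17

The 8 variables together cover exactly {3, 5, 8, 14, 15, 16, 17, 25} — 8 values for 8 variables — and 5 appears only in seat 1's list, so seat 1 = 5.
The 7 still-open variables draw from only 7 values {3, 8, 14, 15, 16, 17, 25}, so each is used; only seat 4 can be 16, hence seat 4 = 16.
The 6 still-open variables draw from only 6 values {3, 8, 14, 15, 17, 25}, so each is used; only seat 5 can be 8, hence seat 5 = 8.
The 2 variables seat 3 and seat 6 are confined to {3, 14}, which locks those values in; drop them from seat 2, seat 7, seat 8.
So seat 7 = 17.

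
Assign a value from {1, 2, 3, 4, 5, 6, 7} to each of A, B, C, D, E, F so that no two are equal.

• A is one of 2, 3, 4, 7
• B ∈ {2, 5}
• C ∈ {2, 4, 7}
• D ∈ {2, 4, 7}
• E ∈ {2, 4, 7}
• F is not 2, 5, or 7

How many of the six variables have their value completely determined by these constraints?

2

The 3 variables C, D, E are confined to {2, 4, 7}, which locks those values in; drop them from A, B, F.
A's domain is down to {3}, so A = 3. Eliminate 3 elsewhere: F.
That leaves B = 5.
Determined: A=3, B=5. The other variables each still have more than one consistent value. That makes 2.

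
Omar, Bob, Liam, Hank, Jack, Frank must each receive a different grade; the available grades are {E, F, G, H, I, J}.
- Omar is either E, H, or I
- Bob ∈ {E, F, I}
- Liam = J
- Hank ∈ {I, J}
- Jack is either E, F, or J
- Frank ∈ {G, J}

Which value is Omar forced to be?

H

Liam has just one choice, so Liam = J. Eliminate J elsewhere: Hank, Jack, Frank.
Hank's domain is down to {I}, so Hank = I. Eliminate I elsewhere: Omar, Bob.
Frank's domain is down to {G}, so Frank = G.
The 3 still-open variables draw from only 3 values {E, F, H}, so each is used; only Omar can be H, hence Omar = H.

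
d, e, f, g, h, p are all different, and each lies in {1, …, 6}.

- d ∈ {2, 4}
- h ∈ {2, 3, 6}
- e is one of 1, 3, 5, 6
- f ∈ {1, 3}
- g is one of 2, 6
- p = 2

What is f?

p's domain is down to {2}, so p = 2. Remove 2 from d, g, h.
That leaves d = 4.
g has just one choice, so g = 6. So e, h can't be 6.
h's domain is down to {3}, so h = 3. So e, f can't be 3.
So f = 1.

1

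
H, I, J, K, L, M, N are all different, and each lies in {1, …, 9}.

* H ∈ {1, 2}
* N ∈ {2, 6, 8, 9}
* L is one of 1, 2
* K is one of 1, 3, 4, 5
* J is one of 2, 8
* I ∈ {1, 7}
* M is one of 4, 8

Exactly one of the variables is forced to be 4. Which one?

M

The 2 variables H and L are confined to {1, 2}, which locks those values in; drop them from I, J, K, N.
I must be 7 (only option left).
J must be 8 (only option left). Remove 8 from M, N.
So 4 goes to M.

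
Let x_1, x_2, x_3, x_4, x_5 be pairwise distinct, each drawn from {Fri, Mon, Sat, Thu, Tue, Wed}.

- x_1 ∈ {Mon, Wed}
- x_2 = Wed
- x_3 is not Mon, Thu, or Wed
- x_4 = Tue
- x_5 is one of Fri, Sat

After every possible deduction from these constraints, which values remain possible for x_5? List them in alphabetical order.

Fri, Sat

x_2's domain is down to {Wed}, so x_2 = Wed. So x_1 can't be Wed.
x_4 has just one choice, so x_4 = Tue. Strike Tue from x_3.
That leaves x_1 = Mon.
No further eliminations apply; x_5 can still be any of Fri, Sat.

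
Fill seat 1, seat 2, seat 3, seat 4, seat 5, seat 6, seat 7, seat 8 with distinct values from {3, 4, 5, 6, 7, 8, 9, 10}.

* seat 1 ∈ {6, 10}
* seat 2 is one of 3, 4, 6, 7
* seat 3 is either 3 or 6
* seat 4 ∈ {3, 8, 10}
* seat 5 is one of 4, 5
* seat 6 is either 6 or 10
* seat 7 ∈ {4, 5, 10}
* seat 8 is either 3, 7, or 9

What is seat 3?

The 8 variables draw from only 8 values {3, 4, 5, 6, 7, 8, 9, 10}, so each is used; only seat 4 can be 8, hence seat 4 = 8.
The 7 still-open variables draw from only 7 values {3, 4, 5, 6, 7, 9, 10}, so each is used; only seat 8 can be 9, hence seat 8 = 9.
The 6 still-open variables together cover exactly {3, 4, 5, 6, 7, 10} — 6 values for 6 variables — and 7 appears only in seat 2's list, so seat 2 = 7.
The 5 still-open variables draw from only 5 values {3, 4, 5, 6, 10}, so each is used; only seat 3 can be 3, hence seat 3 = 3.

3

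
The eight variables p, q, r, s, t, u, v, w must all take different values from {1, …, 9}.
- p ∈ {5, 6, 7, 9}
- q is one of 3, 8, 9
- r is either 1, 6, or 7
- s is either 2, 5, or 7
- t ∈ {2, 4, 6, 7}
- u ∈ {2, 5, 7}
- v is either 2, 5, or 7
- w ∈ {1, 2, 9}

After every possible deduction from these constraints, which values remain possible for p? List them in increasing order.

6, 9

s, u, v share exactly the 3 values {2, 5, 7}; by pigeonhole those values go to them, so strike 2, 5, 7 from p, r, t, w.
p, r, w share exactly the 3 values {1, 6, 9}; by pigeonhole those values go to them, so strike 1, 6, 9 from q, t.
t's domain is down to {4}, so t = 4.
No further eliminations apply; p can still be any of 6, 9.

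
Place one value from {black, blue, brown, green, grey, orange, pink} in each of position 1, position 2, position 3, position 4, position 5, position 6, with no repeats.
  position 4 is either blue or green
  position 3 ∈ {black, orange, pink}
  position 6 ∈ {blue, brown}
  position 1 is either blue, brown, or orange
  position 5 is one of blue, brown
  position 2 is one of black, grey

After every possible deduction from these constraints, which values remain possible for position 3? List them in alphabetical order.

black, pink

The 2 variables position 5 and position 6 are confined to {blue, brown}, which locks those values in; drop them from position 1, position 4.
position 1 has just one choice, so position 1 = orange. Eliminate orange elsewhere: position 3.
position 4 must be green (only option left).
No further eliminations apply; position 3 can still be any of black, pink.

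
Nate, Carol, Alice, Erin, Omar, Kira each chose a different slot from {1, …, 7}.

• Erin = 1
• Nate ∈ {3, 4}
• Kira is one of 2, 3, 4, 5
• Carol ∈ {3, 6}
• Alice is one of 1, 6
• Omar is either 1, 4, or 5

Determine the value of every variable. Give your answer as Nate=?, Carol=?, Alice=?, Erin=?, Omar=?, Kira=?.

Erin has just one choice, so Erin = 1. Remove 1 from Alice, Omar.
Alice has just one choice, so Alice = 6. Remove 6 from Carol.
Carol's domain is down to {3}, so Carol = 3. Remove 3 from Nate, Kira.
Nate's domain is down to {4}, so Nate = 4. So Omar, Kira can't be 4.
Omar must be 5 (only option left). Remove 5 from Kira.
That leaves Kira = 2.

Nate=4, Carol=3, Alice=6, Erin=1, Omar=5, Kira=2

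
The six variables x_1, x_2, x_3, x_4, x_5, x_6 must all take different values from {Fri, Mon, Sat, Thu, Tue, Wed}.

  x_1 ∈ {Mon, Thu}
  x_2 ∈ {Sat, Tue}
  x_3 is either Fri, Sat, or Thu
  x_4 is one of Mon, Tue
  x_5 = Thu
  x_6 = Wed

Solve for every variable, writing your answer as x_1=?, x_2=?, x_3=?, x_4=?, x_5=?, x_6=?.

x_5's domain is down to {Thu}, so x_5 = Thu. Strike Thu from x_1, x_3.
x_6's domain is down to {Wed}, so x_6 = Wed.
x_1 has just one choice, so x_1 = Mon. So x_4 can't be Mon.
x_4 must be Tue (only option left). Remove Tue from x_2.
x_2's domain is down to {Sat}, so x_2 = Sat. Strike Sat from x_3.
x_3 must be Fri (only option left).

x_1=Mon, x_2=Sat, x_3=Fri, x_4=Tue, x_5=Thu, x_6=Wed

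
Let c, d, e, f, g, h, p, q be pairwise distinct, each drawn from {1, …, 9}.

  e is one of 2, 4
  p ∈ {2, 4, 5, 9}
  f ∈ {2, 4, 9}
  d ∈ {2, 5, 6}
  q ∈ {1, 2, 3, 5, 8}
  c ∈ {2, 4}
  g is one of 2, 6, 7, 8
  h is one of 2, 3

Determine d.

The 2 variables c and e are confined to {2, 4}, which locks those values in; drop them from d, f, g, h, p, q.
f has just one choice, so f = 9. So p can't be 9.
h's domain is down to {3}, so h = 3. Strike 3 from q.
p must be 5 (only option left). Remove 5 from d, q.
So d = 6.

6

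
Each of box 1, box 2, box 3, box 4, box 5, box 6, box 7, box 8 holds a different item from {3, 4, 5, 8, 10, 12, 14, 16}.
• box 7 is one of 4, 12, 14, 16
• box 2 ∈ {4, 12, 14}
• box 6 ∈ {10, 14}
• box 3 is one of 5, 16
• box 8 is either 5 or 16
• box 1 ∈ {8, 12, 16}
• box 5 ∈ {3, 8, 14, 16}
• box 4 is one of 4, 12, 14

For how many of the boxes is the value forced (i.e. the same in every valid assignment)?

The 8 variables together cover exactly {3, 4, 5, 8, 10, 12, 14, 16} — 8 values for 8 variables — and 3 appears only in box 5's list, so box 5 = 3.
The 7 still-open variables together cover exactly {4, 5, 8, 10, 12, 14, 16} — 7 values for 7 variables — and 8 appears only in box 1's list, so box 1 = 8.
Among the 6 still-open variables, 10 fits only box 6 (and all 6 values in {4, 5, 10, 12, 14, 16} must be used), so box 6 = 10.
The 2 variables box 3 and box 8 are confined to {5, 16}, which locks those values in; drop them from box 7.
Determined: box 1=8, box 5=3, box 6=10. The other boxes each still have more than one consistent value. That makes 3.

3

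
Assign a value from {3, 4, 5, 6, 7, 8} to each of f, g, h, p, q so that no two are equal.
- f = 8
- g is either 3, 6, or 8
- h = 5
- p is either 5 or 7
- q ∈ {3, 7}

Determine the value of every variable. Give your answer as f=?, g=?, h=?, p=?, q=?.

f's domain is down to {8}, so f = 8. Eliminate 8 elsewhere: g.
h's domain is down to {5}, so h = 5. Remove 5 from p.
That leaves p = 7. Eliminate 7 elsewhere: q.
That leaves q = 3. Eliminate 3 elsewhere: g.
g has just one choice, so g = 6.

f=8, g=6, h=5, p=7, q=3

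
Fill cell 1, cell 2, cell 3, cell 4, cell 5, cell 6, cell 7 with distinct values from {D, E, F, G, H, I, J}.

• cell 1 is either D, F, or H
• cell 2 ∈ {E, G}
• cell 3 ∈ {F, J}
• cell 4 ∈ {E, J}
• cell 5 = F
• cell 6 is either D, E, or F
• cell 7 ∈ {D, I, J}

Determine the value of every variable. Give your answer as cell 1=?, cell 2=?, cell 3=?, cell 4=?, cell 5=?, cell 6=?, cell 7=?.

cell 5's domain is down to {F}, so cell 5 = F. Eliminate F elsewhere: cell 1, cell 3, cell 6.
cell 3's domain is down to {J}, so cell 3 = J. Strike J from cell 4, cell 7.
That leaves cell 4 = E. Eliminate E elsewhere: cell 2, cell 6.
cell 6 has just one choice, so cell 6 = D. Remove D from cell 1, cell 7.
cell 7 has just one choice, so cell 7 = I.
cell 1 must be H (only option left).
cell 2's domain is down to {G}, so cell 2 = G.

cell 1=H, cell 2=G, cell 3=J, cell 4=E, cell 5=F, cell 6=D, cell 7=I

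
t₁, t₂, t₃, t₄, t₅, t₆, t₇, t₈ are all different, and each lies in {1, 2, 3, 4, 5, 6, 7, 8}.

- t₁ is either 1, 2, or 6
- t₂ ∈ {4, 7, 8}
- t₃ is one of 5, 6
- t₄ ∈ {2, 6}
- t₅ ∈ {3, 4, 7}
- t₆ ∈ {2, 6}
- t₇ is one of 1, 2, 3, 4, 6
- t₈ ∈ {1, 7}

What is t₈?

7

Among the 8 variables, 5 fits only t₃ (and all 8 values in {1, 2, 3, 4, 5, 6, 7, 8} must be used), so t₃ = 5.
Among the 7 still-open variables, 8 fits only t₂ (and all 7 values in {1, 2, 3, 4, 6, 7, 8} must be used), so t₂ = 8.
t₄ and t₆ share exactly the 2 values {2, 6}; by pigeonhole those values go to them, so strike 2, 6 from t₁, t₇.
t₁ has just one choice, so t₁ = 1. Strike 1 from t₇, t₈.
So t₈ = 7.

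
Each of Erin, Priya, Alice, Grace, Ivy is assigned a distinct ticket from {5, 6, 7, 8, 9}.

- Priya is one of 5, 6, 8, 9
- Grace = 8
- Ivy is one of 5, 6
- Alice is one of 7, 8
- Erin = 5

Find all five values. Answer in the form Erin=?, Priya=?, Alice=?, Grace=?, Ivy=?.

Erin=5, Priya=9, Alice=7, Grace=8, Ivy=6

Erin must be 5 (only option left). Eliminate 5 elsewhere: Priya, Ivy.
Grace has just one choice, so Grace = 8. Remove 8 from Priya, Alice.
Ivy has just one choice, so Ivy = 6. Remove 6 from Priya.
Priya's domain is down to {9}, so Priya = 9.
Alice must be 7 (only option left).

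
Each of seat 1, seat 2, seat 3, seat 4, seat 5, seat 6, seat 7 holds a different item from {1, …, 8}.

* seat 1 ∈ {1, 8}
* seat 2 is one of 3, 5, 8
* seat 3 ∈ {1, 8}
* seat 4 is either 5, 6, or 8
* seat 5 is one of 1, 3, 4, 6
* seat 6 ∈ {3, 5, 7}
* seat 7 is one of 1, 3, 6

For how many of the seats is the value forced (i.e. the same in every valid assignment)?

2

The 7 variables draw from only 7 values {1, 3, 4, 5, 6, 7, 8}, so each is used; only seat 5 can be 4, hence seat 5 = 4.
The 6 still-open variables together cover exactly {1, 3, 5, 6, 7, 8} — 6 values for 6 variables — and 7 appears only in seat 6's list, so seat 6 = 7.
seat 1 and seat 3 share exactly the 2 values {1, 8}; by pigeonhole those values go to them, so strike 1, 8 from seat 2, seat 4, seat 7.
Determined: seat 5=4, seat 6=7. The other seats each still have more than one consistent value. That makes 2.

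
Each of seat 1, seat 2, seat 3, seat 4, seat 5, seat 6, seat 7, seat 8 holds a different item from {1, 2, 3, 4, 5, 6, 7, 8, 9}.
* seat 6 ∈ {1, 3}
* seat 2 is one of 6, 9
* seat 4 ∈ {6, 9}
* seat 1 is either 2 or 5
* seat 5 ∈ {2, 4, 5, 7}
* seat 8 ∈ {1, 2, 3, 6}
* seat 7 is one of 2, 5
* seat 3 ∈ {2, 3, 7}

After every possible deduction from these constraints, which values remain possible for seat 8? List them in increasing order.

Among the 8 variables, 4 fits only seat 5 (and all 8 values in {1, 2, 3, 4, 5, 6, 7, 9} must be used), so seat 5 = 4.
Among the 7 still-open variables, 7 fits only seat 3 (and all 7 values in {1, 2, 3, 5, 6, 7, 9} must be used), so seat 3 = 7.
The 2 variables seat 1 and seat 7 are confined to {2, 5}, which locks those values in; drop them from seat 8.
seat 2 and seat 4 share exactly the 2 values {6, 9}; by pigeonhole those values go to them, so strike 6, 9 from seat 8.
No further eliminations apply; seat 8 can still be any of 1, 3.

1, 3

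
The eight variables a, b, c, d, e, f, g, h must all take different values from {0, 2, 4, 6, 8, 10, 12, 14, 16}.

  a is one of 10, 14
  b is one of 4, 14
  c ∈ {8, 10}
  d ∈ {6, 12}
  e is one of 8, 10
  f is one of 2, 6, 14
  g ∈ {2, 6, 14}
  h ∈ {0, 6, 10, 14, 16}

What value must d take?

c and e share exactly the 2 values {8, 10}; by pigeonhole those values go to them, so strike 8, 10 from a, h.
a has just one choice, so a = 14. Eliminate 14 elsewhere: b, f, g, h.
b's domain is down to {4}, so b = 4.
f and g share exactly the 2 values {2, 6}; by pigeonhole those values go to them, so strike 2, 6 from d, h.
So d = 12.

12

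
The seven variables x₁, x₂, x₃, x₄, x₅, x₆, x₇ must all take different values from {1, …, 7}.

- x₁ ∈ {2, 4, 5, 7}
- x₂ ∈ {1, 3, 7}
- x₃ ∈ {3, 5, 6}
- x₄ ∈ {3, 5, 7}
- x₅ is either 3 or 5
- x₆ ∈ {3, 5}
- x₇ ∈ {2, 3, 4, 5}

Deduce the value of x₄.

The 7 variables draw from only 7 values {1, 2, 3, 4, 5, 6, 7}, so each is used; only x₂ can be 1, hence x₂ = 1.
The 6 still-open variables draw from only 6 values {2, 3, 4, 5, 6, 7}, so each is used; only x₃ can be 6, hence x₃ = 6.
The 2 variables x₅ and x₆ are confined to {3, 5}, which locks those values in; drop them from x₁, x₄, x₇.
So x₄ = 7.

7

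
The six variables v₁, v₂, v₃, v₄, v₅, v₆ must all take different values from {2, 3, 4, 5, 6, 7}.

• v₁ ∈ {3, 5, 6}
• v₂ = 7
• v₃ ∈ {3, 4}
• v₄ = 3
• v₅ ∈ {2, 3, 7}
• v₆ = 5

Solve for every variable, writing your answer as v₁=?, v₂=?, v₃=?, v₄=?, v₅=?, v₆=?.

v₁=6, v₂=7, v₃=4, v₄=3, v₅=2, v₆=5

v₂ has just one choice, so v₂ = 7. So v₅ can't be 7.
v₄'s domain is down to {3}, so v₄ = 3. Eliminate 3 elsewhere: v₁, v₃, v₅.
v₅ must be 2 (only option left).
That leaves v₆ = 5. So v₁ can't be 5.
That leaves v₁ = 6.
v₃ has just one choice, so v₃ = 4.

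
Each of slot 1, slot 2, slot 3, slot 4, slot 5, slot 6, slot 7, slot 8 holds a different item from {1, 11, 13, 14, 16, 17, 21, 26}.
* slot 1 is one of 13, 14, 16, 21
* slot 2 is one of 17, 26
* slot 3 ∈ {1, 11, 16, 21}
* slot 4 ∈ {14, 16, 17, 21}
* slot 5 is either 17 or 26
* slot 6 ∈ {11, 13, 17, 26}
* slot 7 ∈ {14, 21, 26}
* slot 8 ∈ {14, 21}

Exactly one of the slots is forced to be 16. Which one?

slot 4

Among the 8 variables, 1 fits only slot 3 (and all 8 values in {1, 11, 13, 14, 16, 17, 21, 26} must be used), so slot 3 = 1.
The 7 still-open variables together cover exactly {11, 13, 14, 16, 17, 21, 26} — 7 values for 7 variables — and 11 appears only in slot 6's list, so slot 6 = 11.
The 6 still-open variables together cover exactly {13, 14, 16, 17, 21, 26} — 6 values for 6 variables — and 13 appears only in slot 1's list, so slot 1 = 13.
The 5 still-open variables together cover exactly {14, 16, 17, 21, 26} — 5 values for 5 variables — and 16 appears only in slot 4's list, so slot 4 = 16.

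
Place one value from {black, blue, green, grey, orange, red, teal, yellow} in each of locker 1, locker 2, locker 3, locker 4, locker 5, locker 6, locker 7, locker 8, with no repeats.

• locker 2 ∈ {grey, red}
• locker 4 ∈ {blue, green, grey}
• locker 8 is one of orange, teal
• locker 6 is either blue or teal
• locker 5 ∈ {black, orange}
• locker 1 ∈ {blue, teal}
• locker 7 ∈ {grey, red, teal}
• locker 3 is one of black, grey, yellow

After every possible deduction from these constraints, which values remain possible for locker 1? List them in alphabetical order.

blue, teal

The 8 variables together cover exactly {black, blue, green, grey, orange, red, teal, yellow} — 8 values for 8 variables — and green appears only in locker 4's list, so locker 4 = green.
The 7 still-open variables together cover exactly {black, blue, grey, orange, red, teal, yellow} — 7 values for 7 variables — and yellow appears only in locker 3's list, so locker 3 = yellow.
Among the 6 still-open variables, black fits only locker 5 (and all 6 values in {black, blue, grey, orange, red, teal} must be used), so locker 5 = black.
The 5 still-open variables draw from only 5 values {blue, grey, orange, red, teal}, so each is used; only locker 8 can be orange, hence locker 8 = orange.
The 2 variables locker 1 and locker 6 are confined to {blue, teal}, which locks those values in; drop them from locker 7.
No further eliminations apply; locker 1 can still be any of blue, teal.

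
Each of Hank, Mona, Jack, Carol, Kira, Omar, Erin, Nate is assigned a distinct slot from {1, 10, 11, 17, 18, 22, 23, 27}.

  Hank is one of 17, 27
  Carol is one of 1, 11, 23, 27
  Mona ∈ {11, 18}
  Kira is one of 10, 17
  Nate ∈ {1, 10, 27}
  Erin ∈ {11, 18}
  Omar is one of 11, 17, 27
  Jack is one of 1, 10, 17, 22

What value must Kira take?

Among the 8 variables, 22 fits only Jack (and all 8 values in {1, 10, 11, 17, 18, 22, 23, 27} must be used), so Jack = 22.
Among the 7 still-open variables, 23 fits only Carol (and all 7 values in {1, 10, 11, 17, 18, 23, 27} must be used), so Carol = 23.
The 6 still-open variables together cover exactly {1, 10, 11, 17, 18, 27} — 6 values for 6 variables — and 1 appears only in Nate's list, so Nate = 1.
The 5 still-open variables together cover exactly {10, 11, 17, 18, 27} — 5 values for 5 variables — and 10 appears only in Kira's list, so Kira = 10.

10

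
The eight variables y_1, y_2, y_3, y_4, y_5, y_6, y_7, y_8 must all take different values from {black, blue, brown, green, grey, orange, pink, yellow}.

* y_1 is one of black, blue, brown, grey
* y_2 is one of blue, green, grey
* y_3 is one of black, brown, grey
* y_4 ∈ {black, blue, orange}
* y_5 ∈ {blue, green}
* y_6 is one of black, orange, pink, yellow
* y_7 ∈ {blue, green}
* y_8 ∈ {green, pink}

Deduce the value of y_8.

pink

Among the 8 variables, yellow fits only y_6 (and all 8 values in {black, blue, brown, green, grey, orange, pink, yellow} must be used), so y_6 = yellow.
The 7 still-open variables together cover exactly {black, blue, brown, green, grey, orange, pink} — 7 values for 7 variables — and orange appears only in y_4's list, so y_4 = orange.
The 6 still-open variables draw from only 6 values {black, blue, brown, green, grey, pink}, so each is used; only y_8 can be pink, hence y_8 = pink.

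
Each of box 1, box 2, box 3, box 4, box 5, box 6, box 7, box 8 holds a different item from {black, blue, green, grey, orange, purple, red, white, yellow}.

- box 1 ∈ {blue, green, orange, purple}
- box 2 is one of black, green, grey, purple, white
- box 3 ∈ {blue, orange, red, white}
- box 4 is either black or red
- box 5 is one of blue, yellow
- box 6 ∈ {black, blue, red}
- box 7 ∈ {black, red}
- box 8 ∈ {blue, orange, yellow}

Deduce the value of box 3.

white

box 4 and box 7 between them cover only {black, red} — a naked pair. Remove those values from box 2, box 3, box 6.
That leaves box 6 = blue. Remove blue from box 1, box 3, box 5, box 8.
That leaves box 5 = yellow. Remove yellow from box 8.
box 8 has just one choice, so box 8 = orange. Eliminate orange elsewhere: box 1, box 3.
So box 3 = white.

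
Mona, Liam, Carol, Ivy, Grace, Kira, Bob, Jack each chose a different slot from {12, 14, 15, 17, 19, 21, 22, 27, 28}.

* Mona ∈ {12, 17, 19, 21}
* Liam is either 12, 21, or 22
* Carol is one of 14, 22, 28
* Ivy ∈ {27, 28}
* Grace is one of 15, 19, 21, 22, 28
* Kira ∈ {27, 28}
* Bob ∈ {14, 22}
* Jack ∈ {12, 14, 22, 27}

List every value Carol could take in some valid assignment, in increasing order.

14, 22

Ivy and Kira between them cover only {27, 28} — a naked pair. Remove those values from Carol, Grace, Jack.
Carol and Bob between them cover only {14, 22} — a naked pair. Remove those values from Liam, Grace, Jack.
Jack must be 12 (only option left). Remove 12 from Mona, Liam.
Liam must be 21 (only option left). Strike 21 from Mona, Grace.
No further eliminations apply; Carol can still be any of 14, 22.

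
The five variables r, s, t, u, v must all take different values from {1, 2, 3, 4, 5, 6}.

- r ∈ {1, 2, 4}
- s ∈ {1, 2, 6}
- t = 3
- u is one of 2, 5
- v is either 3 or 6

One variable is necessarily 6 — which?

v

t must be 3 (only option left). Eliminate 3 elsewhere: v.
So 6 goes to v.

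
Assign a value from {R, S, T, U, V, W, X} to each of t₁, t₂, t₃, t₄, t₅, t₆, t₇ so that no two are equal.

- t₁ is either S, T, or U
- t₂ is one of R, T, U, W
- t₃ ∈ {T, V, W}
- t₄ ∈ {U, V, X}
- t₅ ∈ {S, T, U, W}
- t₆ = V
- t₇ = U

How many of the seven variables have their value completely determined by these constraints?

4

t₆ must be V (only option left). Eliminate V elsewhere: t₃, t₄.
t₇ must be U (only option left). Remove U from t₁, t₂, t₄, t₅.
t₄ must be X (only option left).
Among the 4 still-open variables, R fits only t₂ (and all 4 values in {R, S, T, W} must be used), so t₂ = R.
Determined: t₂=R, t₄=X, t₆=V, t₇=U. The other variables each still have more than one consistent value. That makes 4.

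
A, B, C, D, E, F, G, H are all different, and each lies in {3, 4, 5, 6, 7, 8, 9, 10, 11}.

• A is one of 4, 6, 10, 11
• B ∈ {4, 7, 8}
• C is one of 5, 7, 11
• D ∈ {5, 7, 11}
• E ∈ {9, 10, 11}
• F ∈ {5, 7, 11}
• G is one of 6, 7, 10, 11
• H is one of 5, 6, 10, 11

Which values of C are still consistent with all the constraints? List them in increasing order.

The 8 variables draw from only 8 values {4, 5, 6, 7, 8, 9, 10, 11}, so each is used; only B can be 8, hence B = 8.
The 7 still-open variables together cover exactly {4, 5, 6, 7, 9, 10, 11} — 7 values for 7 variables — and 4 appears only in A's list, so A = 4.
The 6 still-open variables together cover exactly {5, 6, 7, 9, 10, 11} — 6 values for 6 variables — and 9 appears only in E's list, so E = 9.
The 3 variables C, D, F are confined to {5, 7, 11}, which locks those values in; drop them from G, H.
No further eliminations apply; C can still be any of 5, 7, 11.

5, 7, 11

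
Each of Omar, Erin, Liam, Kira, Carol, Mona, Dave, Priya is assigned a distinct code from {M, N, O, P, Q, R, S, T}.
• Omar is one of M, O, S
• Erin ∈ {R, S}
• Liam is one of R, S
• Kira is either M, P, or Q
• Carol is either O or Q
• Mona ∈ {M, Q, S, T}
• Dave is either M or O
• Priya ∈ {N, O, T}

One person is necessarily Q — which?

Among the 8 variables, N fits only Priya (and all 8 values in {M, N, O, P, Q, R, S, T} must be used), so Priya = N.
The 7 still-open variables draw from only 7 values {M, O, P, Q, R, S, T}, so each is used; only Kira can be P, hence Kira = P.
The 6 still-open variables together cover exactly {M, O, Q, R, S, T} — 6 values for 6 variables — and T appears only in Mona's list, so Mona = T.
Among the 5 still-open variables, Q fits only Carol (and all 5 values in {M, O, Q, R, S} must be used), so Carol = Q.

Carol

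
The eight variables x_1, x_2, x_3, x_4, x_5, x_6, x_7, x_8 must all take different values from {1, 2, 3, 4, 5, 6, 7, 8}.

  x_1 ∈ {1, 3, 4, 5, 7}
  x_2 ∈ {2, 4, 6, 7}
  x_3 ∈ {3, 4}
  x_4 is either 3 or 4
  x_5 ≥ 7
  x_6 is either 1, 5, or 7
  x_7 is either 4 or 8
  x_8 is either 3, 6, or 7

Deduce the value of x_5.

The 8 variables together cover exactly {1, 2, 3, 4, 5, 6, 7, 8} — 8 values for 8 variables — and 2 appears only in x_2's list, so x_2 = 2.
The 7 still-open variables draw from only 7 values {1, 3, 4, 5, 6, 7, 8}, so each is used; only x_8 can be 6, hence x_8 = 6.
x_3 and x_4 between them cover only {3, 4} — a naked pair. Remove those values from x_1, x_7.
That leaves x_7 = 8. Strike 8 from x_5.
So x_5 = 7.

7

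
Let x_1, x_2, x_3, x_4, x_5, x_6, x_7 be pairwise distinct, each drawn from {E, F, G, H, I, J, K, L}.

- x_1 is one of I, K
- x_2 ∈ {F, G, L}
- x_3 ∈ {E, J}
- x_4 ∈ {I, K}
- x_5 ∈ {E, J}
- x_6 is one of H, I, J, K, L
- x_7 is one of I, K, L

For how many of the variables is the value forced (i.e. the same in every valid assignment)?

x_1 and x_4 share exactly the 2 values {I, K}; by pigeonhole those values go to them, so strike I, K from x_6, x_7.
x_7 has just one choice, so x_7 = L. So x_2, x_6 can't be L.
x_3 and x_5 share exactly the 2 values {E, J}; by pigeonhole those values go to them, so strike E, J from x_6.
x_6 has just one choice, so x_6 = H.
Determined: x_6=H, x_7=L. The other variables each still have more than one consistent value. That makes 2.

2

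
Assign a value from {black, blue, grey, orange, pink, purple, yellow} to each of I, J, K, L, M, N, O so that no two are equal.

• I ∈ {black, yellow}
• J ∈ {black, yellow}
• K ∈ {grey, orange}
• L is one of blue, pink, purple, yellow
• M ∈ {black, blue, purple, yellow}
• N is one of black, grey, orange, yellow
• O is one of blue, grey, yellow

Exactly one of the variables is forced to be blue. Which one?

The 7 variables draw from only 7 values {black, blue, grey, orange, pink, purple, yellow}, so each is used; only L can be pink, hence L = pink.
The 6 still-open variables draw from only 6 values {black, blue, grey, orange, purple, yellow}, so each is used; only M can be purple, hence M = purple.
The 5 still-open variables draw from only 5 values {black, blue, grey, orange, yellow}, so each is used; only O can be blue, hence O = blue.

O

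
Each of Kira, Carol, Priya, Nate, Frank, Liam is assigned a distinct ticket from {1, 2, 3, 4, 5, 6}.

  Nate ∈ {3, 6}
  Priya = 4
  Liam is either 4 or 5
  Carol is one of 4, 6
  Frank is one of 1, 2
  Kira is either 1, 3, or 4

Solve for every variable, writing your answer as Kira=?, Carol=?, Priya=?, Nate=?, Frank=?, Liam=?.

Kira=1, Carol=6, Priya=4, Nate=3, Frank=2, Liam=5

Priya has just one choice, so Priya = 4. So Kira, Carol, Liam can't be 4.
Liam's domain is down to {5}, so Liam = 5.
Carol must be 6 (only option left). Eliminate 6 elsewhere: Nate.
That leaves Nate = 3. Remove 3 from Kira.
Kira's domain is down to {1}, so Kira = 1. Strike 1 from Frank.
That leaves Frank = 2.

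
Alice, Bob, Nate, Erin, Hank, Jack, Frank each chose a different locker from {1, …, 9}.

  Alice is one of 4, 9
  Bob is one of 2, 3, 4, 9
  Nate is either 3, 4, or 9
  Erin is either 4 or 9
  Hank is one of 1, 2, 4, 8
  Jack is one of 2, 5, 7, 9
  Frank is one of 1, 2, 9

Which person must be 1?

Frank

Alice and Erin share exactly the 2 values {4, 9}; by pigeonhole those values go to them, so strike 4, 9 from Bob, Nate, Hank, Jack, Frank.
Nate must be 3 (only option left). Eliminate 3 elsewhere: Bob.
Bob's domain is down to {2}, so Bob = 2. Strike 2 from Hank, Jack, Frank.
So 1 goes to Frank.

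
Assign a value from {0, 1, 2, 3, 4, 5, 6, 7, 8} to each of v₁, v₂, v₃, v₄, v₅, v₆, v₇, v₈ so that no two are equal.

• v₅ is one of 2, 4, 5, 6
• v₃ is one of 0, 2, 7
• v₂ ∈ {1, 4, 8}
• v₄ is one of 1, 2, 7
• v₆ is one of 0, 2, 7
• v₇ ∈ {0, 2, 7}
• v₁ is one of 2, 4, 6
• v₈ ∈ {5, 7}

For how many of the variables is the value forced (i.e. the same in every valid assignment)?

The 8 variables draw from only 8 values {0, 1, 2, 4, 5, 6, 7, 8}, so each is used; only v₂ can be 8, hence v₂ = 8.
The 7 still-open variables draw from only 7 values {0, 1, 2, 4, 5, 6, 7}, so each is used; only v₄ can be 1, hence v₄ = 1.
v₃, v₆, v₇ share exactly the 3 values {0, 2, 7}; by pigeonhole those values go to them, so strike 0, 2, 7 from v₁, v₅, v₈.
v₈ has just one choice, so v₈ = 5. So v₅ can't be 5.
Determined: v₂=8, v₄=1, v₈=5. The other variables each still have more than one consistent value. That makes 3.

3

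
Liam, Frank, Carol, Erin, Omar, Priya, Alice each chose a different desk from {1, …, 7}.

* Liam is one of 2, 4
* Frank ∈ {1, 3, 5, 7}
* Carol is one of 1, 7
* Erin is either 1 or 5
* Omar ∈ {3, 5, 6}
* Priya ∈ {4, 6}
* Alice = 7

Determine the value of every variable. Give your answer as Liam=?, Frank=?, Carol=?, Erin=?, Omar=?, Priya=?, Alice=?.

Liam=2, Frank=3, Carol=1, Erin=5, Omar=6, Priya=4, Alice=7

Alice must be 7 (only option left). Eliminate 7 elsewhere: Frank, Carol.
Carol has just one choice, so Carol = 1. Strike 1 from Frank, Erin.
Erin must be 5 (only option left). Remove 5 from Frank, Omar.
Frank's domain is down to {3}, so Frank = 3. Remove 3 from Omar.
Omar's domain is down to {6}, so Omar = 6. So Priya can't be 6.
That leaves Priya = 4. Strike 4 from Liam.
That leaves Liam = 2.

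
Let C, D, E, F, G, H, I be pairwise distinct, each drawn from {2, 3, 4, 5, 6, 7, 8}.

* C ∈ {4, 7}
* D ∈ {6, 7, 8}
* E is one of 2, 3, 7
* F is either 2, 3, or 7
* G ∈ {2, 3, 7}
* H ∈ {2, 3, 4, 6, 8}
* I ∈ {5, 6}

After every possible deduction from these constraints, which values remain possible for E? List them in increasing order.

The 7 variables draw from only 7 values {2, 3, 4, 5, 6, 7, 8}, so each is used; only I can be 5, hence I = 5.
E, F, G between them cover only {2, 3, 7} — a naked triple. Remove those values from C, D, H.
That leaves C = 4. So H can't be 4.
No further eliminations apply; E can still be any of 2, 3, 7.

2, 3, 7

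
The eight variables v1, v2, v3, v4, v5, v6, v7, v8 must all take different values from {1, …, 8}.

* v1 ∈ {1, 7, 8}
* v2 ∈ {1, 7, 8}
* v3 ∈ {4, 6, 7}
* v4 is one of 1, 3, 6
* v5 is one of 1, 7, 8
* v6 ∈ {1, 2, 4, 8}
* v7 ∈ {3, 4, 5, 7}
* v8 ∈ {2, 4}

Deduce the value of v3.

Among the 8 variables, 5 fits only v7 (and all 8 values in {1, 2, 3, 4, 5, 6, 7, 8} must be used), so v7 = 5.
The 7 still-open variables together cover exactly {1, 2, 3, 4, 6, 7, 8} — 7 values for 7 variables — and 3 appears only in v4's list, so v4 = 3.
Among the 6 still-open variables, 6 fits only v3 (and all 6 values in {1, 2, 4, 6, 7, 8} must be used), so v3 = 6.

6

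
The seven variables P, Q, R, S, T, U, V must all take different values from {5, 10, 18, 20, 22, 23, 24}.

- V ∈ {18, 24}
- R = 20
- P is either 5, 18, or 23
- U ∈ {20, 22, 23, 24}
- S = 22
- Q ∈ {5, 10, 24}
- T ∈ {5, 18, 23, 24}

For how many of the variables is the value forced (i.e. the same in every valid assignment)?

3

R has just one choice, so R = 20. So U can't be 20.
S has just one choice, so S = 22. Strike 22 from U.
The 5 still-open variables together cover exactly {5, 10, 18, 23, 24} — 5 values for 5 variables — and 10 appears only in Q's list, so Q = 10.
Determined: Q=10, R=20, S=22. The other variables each still have more than one consistent value. That makes 3.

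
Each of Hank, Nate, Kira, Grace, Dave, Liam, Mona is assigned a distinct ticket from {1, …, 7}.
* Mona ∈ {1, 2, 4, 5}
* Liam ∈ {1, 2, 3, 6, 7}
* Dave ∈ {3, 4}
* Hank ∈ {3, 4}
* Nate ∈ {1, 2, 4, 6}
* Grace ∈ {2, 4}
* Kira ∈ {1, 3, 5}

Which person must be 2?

Grace

The 7 variables draw from only 7 values {1, 2, 3, 4, 5, 6, 7}, so each is used; only Liam can be 7, hence Liam = 7.
The 6 still-open variables together cover exactly {1, 2, 3, 4, 5, 6} — 6 values for 6 variables — and 6 appears only in Nate's list, so Nate = 6.
Hank and Dave share exactly the 2 values {3, 4}; by pigeonhole those values go to them, so strike 3, 4 from Kira, Grace, Mona.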